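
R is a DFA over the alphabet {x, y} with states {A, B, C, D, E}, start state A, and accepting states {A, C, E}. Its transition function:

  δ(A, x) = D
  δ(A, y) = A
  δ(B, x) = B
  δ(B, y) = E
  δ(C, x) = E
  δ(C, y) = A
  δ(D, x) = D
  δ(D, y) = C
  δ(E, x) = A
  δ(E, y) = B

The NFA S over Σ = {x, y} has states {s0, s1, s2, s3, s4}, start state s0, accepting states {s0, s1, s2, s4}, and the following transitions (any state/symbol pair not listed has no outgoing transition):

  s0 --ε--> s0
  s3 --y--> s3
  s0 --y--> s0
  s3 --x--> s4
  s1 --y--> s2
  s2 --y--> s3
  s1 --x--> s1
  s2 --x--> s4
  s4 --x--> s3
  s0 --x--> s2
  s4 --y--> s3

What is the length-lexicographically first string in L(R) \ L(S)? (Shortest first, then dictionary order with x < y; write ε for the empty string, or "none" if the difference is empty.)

xy

The string xy is accepted by R but not by S.
No shorter string lies in the difference, and xy is the lexicographically first length-2 string in L(R) \ L(S).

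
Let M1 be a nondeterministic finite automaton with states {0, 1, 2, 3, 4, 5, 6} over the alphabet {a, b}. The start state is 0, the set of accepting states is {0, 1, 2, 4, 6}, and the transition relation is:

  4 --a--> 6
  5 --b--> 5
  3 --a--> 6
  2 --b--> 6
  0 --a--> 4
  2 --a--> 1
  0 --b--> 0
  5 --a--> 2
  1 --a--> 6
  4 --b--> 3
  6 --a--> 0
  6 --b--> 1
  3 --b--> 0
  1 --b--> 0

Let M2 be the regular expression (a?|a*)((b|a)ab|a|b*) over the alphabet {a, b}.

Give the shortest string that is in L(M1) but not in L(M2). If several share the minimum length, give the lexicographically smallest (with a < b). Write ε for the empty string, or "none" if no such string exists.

ba

The string ba is accepted by M1 but not by M2.
No shorter string lies in the difference, and ba is the lexicographically first length-2 string in L(M1) \ L(M2).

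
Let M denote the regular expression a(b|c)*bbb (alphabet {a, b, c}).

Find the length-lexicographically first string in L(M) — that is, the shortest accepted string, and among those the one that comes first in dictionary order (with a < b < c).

By inspection of the expression, no string of length less than 4 matches, and abbb is the lexicographically first match of length 4.

abbb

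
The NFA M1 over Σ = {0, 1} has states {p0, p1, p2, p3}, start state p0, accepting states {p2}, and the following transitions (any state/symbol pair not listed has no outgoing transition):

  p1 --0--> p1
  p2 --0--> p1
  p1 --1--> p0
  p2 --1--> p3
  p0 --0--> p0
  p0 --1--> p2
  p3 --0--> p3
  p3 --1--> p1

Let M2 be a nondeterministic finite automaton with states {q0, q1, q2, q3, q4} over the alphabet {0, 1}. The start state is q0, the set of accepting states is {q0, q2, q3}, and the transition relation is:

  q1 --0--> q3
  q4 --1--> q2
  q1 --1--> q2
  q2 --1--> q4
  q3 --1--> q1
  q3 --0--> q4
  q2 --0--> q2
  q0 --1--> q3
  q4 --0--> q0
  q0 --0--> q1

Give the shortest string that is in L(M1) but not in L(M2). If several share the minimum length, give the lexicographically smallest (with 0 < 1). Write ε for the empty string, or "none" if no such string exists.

001

The string 001 is accepted by M1 but not by M2.
No shorter string lies in the difference, and 001 is the lexicographically first length-3 string in L(M1) \ L(M2).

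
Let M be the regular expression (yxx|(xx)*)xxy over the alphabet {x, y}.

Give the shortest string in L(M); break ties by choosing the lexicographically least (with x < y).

By inspection of the expression, no string of length less than 3 matches, and xxy is the lexicographically first match of length 3.

xxy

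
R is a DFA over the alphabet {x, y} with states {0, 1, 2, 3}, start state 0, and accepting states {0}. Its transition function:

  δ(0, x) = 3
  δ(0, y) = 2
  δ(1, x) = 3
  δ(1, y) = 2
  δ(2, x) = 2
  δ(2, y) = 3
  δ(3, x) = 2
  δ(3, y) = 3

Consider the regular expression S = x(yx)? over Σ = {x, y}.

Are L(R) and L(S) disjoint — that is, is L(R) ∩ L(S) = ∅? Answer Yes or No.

Yes

Converting the expression S to a DFA (subset construction, then merging equivalent states) gives the minimal DFA with states {s0, s1, s2, s3, s4}, start state s0, accepting states {s1, s4} and transitions s0: x→s1, y→s2; s1: x→s2, y→s3; s2: x→s2, y→s2; s3: x→s4, y→s2; s4: x→s2, y→s2.
Exploring the product automaton R × S from the start pair (0, s0), following both machines on each input symbol, reaches 6 state pairs: (0, s0), (3, s1), (2, s2), (3, s3), (3, s2), (2, s4).
R accepts in {0} and S accepts in {s1, s4}; no reachable pair has both components accepting, so no string drives both machines to acceptance simultaneously and L(R) ∩ L(S) = ∅.
So no string is accepted by both, and the intersection is empty.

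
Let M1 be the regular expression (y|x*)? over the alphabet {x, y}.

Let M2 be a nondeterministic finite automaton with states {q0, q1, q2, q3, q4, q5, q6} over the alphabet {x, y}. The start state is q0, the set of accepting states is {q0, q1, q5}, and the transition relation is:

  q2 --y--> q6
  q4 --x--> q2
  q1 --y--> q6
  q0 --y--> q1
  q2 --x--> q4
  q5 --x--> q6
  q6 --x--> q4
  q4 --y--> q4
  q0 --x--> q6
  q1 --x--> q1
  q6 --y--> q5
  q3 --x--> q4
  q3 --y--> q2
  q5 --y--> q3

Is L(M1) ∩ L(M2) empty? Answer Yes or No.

The empty string ε is accepted by both M1 and M2.
Hence L(M1) ∩ L(M2) ≠ ∅.

No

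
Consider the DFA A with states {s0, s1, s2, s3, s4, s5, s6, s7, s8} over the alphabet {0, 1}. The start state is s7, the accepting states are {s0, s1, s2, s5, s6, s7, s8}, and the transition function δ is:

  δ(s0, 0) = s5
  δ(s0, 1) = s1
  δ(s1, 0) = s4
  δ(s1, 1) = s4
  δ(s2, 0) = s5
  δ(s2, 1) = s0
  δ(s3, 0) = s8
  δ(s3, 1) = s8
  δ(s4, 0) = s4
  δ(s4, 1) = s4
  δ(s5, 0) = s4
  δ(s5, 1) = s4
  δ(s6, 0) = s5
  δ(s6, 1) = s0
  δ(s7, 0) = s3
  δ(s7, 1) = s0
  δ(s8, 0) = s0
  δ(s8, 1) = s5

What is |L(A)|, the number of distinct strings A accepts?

The useful subgraph on states {s0, s1, s3, s5, s7, s8} is acyclic, so L(A) is finite; the longest accepting path visits 5 useful states, giving maximum string length 4.
Counting accepting paths from s7 by length: 1 of length 0, 1 of length 1, 4 of length 2, 4 of length 3, 4 of length 4. Total 14.

14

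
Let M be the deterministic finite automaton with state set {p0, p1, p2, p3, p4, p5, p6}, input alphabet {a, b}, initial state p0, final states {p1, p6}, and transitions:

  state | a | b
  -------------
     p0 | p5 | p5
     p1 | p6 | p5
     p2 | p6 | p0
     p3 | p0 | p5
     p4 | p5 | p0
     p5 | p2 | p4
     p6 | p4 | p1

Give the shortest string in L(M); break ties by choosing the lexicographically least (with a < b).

aaa

A breadth-first search from p0 reaches an accepting state first via the path p0 → p5 → p2 → p6 on input aaa.
No string of length < 3 is accepted (BFS exhausts all shorter strings without reaching an accepting state), and aaa is the lexicographically least accepting string of length 3.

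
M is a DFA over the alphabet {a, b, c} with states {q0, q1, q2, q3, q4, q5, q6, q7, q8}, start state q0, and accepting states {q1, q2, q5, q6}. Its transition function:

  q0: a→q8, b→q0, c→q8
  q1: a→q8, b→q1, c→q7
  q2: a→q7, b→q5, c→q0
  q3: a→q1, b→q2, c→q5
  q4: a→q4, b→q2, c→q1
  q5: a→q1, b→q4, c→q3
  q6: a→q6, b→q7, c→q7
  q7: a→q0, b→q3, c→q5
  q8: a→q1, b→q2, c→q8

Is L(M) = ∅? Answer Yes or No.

No

The string aa is accepted: the run q0 → q8 → q1 ends in the accepting state q1.
Since at least one string is accepted, L(M) is not empty.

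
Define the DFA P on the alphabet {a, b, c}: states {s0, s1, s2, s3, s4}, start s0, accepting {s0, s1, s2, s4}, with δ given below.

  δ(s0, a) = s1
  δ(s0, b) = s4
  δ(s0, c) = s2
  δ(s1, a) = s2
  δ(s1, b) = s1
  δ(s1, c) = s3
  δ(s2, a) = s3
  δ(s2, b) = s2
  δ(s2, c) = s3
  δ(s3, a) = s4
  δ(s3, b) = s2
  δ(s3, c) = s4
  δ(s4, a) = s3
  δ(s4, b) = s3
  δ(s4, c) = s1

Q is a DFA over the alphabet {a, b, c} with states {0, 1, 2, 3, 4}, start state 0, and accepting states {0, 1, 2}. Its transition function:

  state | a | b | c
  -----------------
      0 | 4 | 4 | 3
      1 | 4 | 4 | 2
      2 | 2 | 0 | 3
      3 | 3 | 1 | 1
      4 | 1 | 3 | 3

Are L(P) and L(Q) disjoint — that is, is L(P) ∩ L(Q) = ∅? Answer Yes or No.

No

The empty string ε is accepted by both P and Q.
Hence L(P) ∩ L(Q) ≠ ∅.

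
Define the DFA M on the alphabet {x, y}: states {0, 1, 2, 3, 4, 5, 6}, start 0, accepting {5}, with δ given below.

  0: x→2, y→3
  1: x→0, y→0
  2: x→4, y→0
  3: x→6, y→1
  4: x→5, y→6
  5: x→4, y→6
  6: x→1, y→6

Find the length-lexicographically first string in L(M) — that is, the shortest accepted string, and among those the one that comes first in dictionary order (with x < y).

A breadth-first search from 0 reaches an accepting state first via the path 0 → 2 → 4 → 5 on input xxx.
No string of length < 3 is accepted (BFS exhausts all shorter strings without reaching an accepting state), and xxx is the lexicographically least accepting string of length 3.

xxx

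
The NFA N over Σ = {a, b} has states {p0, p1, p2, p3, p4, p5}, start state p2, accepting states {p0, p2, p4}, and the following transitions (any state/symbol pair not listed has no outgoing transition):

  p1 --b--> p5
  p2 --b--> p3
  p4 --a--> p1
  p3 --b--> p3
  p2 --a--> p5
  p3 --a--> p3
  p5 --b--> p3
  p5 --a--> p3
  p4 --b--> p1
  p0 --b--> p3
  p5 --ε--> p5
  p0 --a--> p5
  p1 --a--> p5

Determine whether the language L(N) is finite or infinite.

The useful states (reachable from p2 and able to reach an accepting state) are {p2}.
Restricted to these states the transition graph has no cycle, so every accepting path has bounded length and L is finite.

finite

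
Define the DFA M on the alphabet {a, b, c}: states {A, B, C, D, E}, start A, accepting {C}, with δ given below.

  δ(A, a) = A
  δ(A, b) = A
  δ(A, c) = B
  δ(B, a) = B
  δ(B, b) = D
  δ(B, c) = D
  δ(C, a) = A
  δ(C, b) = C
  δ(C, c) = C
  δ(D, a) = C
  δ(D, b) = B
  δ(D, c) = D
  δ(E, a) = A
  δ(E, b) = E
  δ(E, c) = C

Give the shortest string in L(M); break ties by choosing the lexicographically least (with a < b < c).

cba

A breadth-first search from A reaches an accepting state first via the path A → B → D → C on input cba.
No string of length < 3 is accepted (BFS exhausts all shorter strings without reaching an accepting state), and cba is the lexicographically least accepting string of length 3.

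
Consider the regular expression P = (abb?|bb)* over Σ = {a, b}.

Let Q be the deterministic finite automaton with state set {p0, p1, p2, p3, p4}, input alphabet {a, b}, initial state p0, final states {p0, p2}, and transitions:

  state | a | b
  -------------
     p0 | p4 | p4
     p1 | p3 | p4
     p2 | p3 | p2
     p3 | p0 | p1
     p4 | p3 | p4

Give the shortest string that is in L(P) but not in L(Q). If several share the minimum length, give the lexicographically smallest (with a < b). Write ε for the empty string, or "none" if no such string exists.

The string ab is accepted by P but not by Q.
No shorter string lies in the difference, and ab is the lexicographically first length-2 string in L(P) \ L(Q).

ab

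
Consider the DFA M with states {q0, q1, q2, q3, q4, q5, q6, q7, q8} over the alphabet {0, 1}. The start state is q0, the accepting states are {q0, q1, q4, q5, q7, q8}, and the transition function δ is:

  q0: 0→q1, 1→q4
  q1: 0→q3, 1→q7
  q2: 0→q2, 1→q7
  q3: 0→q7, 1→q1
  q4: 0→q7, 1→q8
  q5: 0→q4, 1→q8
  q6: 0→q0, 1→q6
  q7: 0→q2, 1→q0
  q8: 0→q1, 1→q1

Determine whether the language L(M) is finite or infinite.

State q1 is reachable from the start and can reach an accepting state, and it lies on the cycle q1 → q3 → q1.
Traversing that cycle any number of times yields accepted strings of unbounded length, so the language is infinite.

infinite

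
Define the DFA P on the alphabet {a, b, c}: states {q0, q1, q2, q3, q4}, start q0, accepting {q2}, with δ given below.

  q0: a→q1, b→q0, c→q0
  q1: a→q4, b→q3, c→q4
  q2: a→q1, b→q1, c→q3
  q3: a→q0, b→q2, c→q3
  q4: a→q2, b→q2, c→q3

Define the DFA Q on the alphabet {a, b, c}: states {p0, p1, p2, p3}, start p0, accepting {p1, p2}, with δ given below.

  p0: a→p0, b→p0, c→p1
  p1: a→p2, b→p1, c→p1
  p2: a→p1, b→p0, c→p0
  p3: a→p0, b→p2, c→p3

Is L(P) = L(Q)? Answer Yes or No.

The string aaa is accepted by P but rejected by Q.
So L(P) ≠ L(Q).

No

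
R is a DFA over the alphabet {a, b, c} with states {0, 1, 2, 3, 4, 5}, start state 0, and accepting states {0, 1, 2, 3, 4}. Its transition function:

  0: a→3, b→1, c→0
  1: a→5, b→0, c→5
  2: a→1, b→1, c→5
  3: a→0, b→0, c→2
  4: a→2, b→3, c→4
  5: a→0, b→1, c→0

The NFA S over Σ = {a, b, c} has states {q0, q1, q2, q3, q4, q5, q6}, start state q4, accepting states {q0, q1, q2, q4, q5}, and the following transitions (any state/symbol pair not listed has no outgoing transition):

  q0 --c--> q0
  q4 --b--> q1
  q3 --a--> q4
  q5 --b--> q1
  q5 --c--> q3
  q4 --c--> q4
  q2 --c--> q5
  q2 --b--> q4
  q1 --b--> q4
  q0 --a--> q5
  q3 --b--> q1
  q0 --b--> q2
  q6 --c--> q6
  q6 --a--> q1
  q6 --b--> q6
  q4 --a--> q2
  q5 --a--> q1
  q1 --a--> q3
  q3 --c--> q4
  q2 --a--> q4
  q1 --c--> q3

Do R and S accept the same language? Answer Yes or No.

Exploring the product automaton R × S from the start pair (0, q4), following both machines on each input symbol, reaches 5 state pairs: (0, q4), (3, q2), (1, q1), (2, q5), (5, q3).
R accepts in {0, 1, 2, 3, 4} and S accepts in {q0, q1, q2, q4, q5}. In every reachable pair the two components are either both accepting — (0, q4), (3, q2), (1, q1), (2, q5) — or both non-accepting, so no string is accepted by exactly one of the machines: L(R) \ L(S) and L(S) \ L(R) are both empty.
Hence every string is accepted by R iff it is accepted by S, and the two languages coincide.

Yes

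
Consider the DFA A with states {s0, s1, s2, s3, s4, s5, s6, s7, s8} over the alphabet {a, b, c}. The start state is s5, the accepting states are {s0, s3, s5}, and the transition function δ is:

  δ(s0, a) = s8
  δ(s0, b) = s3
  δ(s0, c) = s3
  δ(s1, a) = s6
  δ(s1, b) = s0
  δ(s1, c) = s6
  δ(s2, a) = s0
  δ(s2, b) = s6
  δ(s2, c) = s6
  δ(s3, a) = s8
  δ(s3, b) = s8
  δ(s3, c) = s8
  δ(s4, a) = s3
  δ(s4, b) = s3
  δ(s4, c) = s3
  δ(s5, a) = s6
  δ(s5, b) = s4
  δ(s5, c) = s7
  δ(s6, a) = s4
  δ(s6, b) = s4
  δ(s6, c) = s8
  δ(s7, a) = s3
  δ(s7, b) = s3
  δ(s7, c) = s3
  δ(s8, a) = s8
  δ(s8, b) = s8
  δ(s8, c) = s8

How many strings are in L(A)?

The useful subgraph on states {s3, s4, s5, s6, s7} is acyclic, so L(A) is finite; the longest accepting path visits 4 useful states, giving maximum string length 3.
Counting accepting paths from s5 by length: 1 of length 0, 6 of length 2, 6 of length 3. Total 13.

13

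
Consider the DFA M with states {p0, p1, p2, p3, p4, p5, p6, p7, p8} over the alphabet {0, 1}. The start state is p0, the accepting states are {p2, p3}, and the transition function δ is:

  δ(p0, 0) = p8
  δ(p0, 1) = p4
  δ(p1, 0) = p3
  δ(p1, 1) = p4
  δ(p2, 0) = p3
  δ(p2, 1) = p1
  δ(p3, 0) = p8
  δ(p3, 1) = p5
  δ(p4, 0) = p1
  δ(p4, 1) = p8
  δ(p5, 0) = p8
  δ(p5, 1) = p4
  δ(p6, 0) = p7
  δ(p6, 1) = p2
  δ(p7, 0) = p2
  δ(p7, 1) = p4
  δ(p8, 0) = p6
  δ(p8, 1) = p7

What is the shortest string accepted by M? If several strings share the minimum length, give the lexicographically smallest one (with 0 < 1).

001

A breadth-first search from p0 reaches an accepting state first via the path p0 → p8 → p6 → p2 on input 001.
No string of length < 3 is accepted (BFS exhausts all shorter strings without reaching an accepting state), and 001 is the lexicographically least accepting string of length 3.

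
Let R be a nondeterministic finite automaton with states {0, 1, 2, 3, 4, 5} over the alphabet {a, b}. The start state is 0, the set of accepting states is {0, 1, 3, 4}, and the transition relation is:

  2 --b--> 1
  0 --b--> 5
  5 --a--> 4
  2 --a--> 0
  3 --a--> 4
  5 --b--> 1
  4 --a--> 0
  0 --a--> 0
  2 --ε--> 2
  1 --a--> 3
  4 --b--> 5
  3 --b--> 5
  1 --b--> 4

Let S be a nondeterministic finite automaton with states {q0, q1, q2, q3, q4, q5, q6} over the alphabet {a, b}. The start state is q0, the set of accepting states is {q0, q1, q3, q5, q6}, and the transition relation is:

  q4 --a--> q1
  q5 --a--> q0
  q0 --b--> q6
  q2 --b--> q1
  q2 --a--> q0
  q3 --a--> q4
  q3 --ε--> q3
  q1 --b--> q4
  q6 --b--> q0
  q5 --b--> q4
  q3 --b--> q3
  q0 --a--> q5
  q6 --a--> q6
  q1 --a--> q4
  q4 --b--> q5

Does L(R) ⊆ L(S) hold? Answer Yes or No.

No

The string abaa is in L(R) but not in L(S).
So L(R) ⊄ L(S).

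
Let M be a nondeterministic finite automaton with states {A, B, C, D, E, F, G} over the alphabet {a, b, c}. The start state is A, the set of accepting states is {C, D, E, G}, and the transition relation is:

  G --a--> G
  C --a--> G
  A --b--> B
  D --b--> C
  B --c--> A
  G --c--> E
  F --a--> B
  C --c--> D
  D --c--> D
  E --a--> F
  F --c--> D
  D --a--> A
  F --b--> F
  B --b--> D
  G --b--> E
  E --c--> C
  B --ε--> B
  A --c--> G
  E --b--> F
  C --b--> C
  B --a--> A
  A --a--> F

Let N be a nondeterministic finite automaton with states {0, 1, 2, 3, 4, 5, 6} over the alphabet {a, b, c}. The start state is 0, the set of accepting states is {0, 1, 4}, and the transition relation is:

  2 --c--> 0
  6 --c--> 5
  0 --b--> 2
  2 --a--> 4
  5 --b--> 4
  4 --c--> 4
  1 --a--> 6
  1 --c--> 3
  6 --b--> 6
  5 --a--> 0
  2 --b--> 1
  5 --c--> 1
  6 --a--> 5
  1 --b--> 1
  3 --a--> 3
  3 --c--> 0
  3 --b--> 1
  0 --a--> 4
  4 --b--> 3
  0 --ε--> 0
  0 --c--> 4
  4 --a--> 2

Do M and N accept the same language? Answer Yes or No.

No

The string ca is accepted by M but rejected by N.
So L(M) ≠ L(N).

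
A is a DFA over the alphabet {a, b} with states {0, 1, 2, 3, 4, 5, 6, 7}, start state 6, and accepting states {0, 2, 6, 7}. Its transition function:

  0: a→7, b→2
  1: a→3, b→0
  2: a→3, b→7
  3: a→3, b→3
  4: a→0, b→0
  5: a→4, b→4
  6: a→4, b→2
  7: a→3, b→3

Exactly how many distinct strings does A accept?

The useful subgraph on states {0, 2, 4, 6, 7} is acyclic, so L(A) is finite; the longest accepting path visits 5 useful states, giving maximum string length 4.
Counting accepting paths from 6 by length: 1 of length 0, 1 of length 1, 3 of length 2, 4 of length 3, 2 of length 4. Total 11.

11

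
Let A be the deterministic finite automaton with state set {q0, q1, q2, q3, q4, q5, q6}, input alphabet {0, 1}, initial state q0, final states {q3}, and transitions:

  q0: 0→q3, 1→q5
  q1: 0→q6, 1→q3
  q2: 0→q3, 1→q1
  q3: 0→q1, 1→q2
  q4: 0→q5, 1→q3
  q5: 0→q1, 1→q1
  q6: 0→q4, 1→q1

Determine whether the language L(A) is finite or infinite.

State q3 is reachable from the start and can reach an accepting state, and it lies on the cycle q3 → q1 → q3.
Traversing that cycle any number of times yields accepted strings of unbounded length, so the language is infinite.

infinite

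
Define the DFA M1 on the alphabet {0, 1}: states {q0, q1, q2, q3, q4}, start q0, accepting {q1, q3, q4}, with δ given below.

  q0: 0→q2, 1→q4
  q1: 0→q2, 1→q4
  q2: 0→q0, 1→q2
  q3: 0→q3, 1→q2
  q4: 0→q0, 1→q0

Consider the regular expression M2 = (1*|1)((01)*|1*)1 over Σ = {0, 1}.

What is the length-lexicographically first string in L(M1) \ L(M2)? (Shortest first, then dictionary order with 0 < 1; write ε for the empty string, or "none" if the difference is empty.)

The string 001 is accepted by M1 but not by M2.
No shorter string lies in the difference, and 001 is the lexicographically first length-3 string in L(M1) \ L(M2).

001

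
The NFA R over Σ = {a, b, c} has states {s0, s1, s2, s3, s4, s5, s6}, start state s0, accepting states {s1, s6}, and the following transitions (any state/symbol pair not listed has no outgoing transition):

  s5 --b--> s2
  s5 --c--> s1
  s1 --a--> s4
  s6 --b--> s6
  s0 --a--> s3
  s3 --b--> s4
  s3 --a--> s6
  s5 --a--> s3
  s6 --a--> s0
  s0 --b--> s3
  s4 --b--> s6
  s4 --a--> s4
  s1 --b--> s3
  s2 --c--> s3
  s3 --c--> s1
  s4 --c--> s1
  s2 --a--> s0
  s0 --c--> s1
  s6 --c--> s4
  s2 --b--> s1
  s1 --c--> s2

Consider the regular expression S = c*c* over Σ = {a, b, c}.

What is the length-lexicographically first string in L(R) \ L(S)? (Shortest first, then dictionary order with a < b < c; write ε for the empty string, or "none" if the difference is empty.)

aa

The string aa is accepted by R but not by S.
No shorter string lies in the difference, and aa is the lexicographically first length-2 string in L(R) \ L(S).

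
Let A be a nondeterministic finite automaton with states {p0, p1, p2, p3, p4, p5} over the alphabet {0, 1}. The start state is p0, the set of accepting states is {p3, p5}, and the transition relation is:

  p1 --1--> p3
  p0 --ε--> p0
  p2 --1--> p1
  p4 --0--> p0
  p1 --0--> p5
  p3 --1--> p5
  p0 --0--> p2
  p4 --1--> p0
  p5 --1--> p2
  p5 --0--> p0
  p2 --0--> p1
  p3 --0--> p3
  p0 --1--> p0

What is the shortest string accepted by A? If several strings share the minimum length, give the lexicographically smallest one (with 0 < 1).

000

A breadth-first search from p0 reaches an accepting state first via the path p0 → p2 → p1 → p5 on input 000.
No string of length < 3 is accepted (BFS exhausts all shorter strings without reaching an accepting state), and 000 is the lexicographically least accepting string of length 3.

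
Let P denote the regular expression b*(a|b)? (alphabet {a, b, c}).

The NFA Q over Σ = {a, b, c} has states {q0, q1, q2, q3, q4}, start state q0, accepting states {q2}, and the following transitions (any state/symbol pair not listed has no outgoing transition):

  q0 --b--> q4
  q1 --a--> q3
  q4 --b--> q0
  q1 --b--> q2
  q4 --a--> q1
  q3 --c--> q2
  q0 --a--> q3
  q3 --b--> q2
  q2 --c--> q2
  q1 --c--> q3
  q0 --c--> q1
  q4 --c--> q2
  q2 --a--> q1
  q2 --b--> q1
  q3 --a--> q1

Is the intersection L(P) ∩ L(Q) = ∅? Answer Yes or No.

Yes

Converting the expression P to a DFA (subset construction, then merging equivalent states) gives the minimal DFA with states {p0, p1, p2}, start state p0, accepting states {p0, p1} and transitions p0: a→p1, b→p0, c→p2; p1: a→p2, b→p2, c→p2; p2: a→p2, b→p2, c→p2.
Exploring the product automaton P × Q from the start pair (p0, q0), following both machines on each input symbol, reaches 7 state pairs: (p0, q0), (p1, q3), (p0, q4), (p2, q1), (p2, q2), (p1, q1), (p2, q3).
P accepts in {p0, p1} and Q accepts in {q2}; no reachable pair has both components accepting, so no string drives both machines to acceptance simultaneously and L(P) ∩ L(Q) = ∅.
So no string is accepted by both, and the intersection is empty.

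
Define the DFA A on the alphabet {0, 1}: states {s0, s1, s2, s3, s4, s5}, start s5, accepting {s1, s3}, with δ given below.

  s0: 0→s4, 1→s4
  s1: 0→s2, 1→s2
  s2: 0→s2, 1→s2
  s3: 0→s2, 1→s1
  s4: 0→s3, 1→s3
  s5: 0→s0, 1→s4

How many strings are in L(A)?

The useful subgraph on states {s0, s1, s3, s4, s5} is acyclic, so L(A) is finite; the longest accepting path visits 5 useful states, giving maximum string length 4.
Counting accepting paths from s5 by length: 2 of length 2, 6 of length 3, 4 of length 4. Total 12.

12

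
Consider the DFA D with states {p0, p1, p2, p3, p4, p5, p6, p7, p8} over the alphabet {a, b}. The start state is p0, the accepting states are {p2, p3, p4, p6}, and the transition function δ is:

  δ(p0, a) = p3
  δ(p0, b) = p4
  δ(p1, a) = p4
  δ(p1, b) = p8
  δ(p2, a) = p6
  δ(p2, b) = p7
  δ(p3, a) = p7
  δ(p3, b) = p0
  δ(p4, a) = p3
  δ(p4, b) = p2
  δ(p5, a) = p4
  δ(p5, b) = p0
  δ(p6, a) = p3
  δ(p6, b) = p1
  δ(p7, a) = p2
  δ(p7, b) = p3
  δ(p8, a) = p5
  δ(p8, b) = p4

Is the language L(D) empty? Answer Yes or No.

The string a is accepted: the run p0 → p3 ends in the accepting state p3.
Since at least one string is accepted, L(D) is not empty.

No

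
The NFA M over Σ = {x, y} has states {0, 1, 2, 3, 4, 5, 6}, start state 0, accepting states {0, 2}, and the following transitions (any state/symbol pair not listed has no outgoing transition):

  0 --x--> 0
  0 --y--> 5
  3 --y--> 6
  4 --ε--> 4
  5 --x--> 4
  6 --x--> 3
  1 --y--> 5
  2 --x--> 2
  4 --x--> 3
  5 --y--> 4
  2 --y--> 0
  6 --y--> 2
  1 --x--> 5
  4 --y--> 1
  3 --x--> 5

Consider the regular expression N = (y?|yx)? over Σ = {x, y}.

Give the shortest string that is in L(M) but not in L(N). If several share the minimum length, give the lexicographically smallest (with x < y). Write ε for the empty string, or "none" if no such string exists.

x

The string x is accepted by M but not by N.
No shorter string lies in the difference, and x is the lexicographically first length-1 string in L(M) \ L(N).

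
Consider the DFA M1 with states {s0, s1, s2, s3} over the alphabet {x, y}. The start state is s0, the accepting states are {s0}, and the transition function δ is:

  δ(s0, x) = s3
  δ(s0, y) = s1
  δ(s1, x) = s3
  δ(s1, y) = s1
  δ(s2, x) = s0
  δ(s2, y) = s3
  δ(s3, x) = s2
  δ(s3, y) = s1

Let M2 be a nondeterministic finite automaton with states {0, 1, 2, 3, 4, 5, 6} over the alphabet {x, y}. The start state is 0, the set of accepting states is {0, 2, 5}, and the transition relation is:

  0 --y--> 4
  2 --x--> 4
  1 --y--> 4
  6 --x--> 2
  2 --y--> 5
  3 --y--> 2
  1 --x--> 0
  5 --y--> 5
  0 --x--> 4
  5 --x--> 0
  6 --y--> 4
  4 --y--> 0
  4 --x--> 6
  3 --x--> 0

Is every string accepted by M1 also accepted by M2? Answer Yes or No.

The string yxxx is in L(M1) but not in L(M2).
So L(M1) ⊄ L(M2).

No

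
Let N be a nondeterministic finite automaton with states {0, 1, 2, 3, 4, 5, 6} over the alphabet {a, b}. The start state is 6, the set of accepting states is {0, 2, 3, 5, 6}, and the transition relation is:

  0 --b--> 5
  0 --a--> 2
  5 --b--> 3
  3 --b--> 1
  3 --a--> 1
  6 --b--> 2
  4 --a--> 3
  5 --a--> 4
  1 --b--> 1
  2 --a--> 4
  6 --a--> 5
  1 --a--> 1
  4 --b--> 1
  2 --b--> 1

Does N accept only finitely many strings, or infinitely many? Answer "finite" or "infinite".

The useful states (reachable from 6 and able to reach an accepting state) are {2, 3, 4, 5, 6}.
Restricted to these states the transition graph has no cycle, so every accepting path has bounded length and L is finite.

finite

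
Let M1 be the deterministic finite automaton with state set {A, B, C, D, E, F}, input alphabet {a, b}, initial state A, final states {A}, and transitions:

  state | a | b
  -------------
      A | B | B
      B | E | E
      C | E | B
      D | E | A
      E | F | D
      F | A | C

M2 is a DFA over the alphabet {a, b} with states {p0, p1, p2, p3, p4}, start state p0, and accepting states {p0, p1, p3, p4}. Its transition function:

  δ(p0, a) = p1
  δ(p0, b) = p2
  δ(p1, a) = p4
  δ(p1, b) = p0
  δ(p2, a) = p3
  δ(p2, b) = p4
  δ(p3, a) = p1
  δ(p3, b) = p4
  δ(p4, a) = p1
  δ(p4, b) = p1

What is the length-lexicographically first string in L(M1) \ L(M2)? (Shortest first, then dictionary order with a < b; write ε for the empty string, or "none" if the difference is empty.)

The string bababb is accepted by M1 but not by M2.
No shorter string lies in the difference, and bababb is the lexicographically first length-6 string in L(M1) \ L(M2).

bababb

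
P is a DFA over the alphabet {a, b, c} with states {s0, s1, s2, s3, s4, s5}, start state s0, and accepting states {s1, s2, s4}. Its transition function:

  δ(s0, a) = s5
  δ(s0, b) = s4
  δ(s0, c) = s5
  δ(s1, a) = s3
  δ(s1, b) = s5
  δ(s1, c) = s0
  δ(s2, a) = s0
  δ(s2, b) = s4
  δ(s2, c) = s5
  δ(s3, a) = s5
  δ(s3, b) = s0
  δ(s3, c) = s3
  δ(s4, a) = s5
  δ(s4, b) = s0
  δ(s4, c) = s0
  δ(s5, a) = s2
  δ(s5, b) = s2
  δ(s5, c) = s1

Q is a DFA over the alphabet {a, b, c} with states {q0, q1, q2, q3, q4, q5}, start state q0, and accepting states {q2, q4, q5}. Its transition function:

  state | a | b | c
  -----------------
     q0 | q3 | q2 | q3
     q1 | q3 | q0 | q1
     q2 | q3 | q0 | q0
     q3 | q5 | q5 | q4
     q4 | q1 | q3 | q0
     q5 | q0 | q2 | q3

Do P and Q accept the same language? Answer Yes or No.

Exploring the product automaton P × Q from the start pair (s0, q0), following both machines on each input symbol, reaches 6 state pairs: (s0, q0), (s5, q3), (s4, q2), (s2, q5), (s1, q4), (s3, q1).
P accepts in {s1, s2, s4} and Q accepts in {q2, q4, q5}. In every reachable pair the two components are either both accepting — (s4, q2), (s2, q5), (s1, q4) — or both non-accepting, so no string is accepted by exactly one of the machines: L(P) \ L(Q) and L(Q) \ L(P) are both empty.
Hence every string is accepted by P iff it is accepted by Q, and the two languages coincide.

Yes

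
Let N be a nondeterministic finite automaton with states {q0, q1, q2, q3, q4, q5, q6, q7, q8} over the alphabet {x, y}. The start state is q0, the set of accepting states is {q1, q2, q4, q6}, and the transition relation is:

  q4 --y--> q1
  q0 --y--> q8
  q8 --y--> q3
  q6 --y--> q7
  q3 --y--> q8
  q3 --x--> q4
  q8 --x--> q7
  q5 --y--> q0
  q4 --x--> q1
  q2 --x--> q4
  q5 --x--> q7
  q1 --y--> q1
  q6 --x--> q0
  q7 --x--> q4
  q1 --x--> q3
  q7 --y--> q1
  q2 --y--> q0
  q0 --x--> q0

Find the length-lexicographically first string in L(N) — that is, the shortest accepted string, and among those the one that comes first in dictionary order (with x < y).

A breadth-first search from q0 reaches an accepting state first via the path q0 → q8 → q7 → q4 on input yxx.
No string of length < 3 is accepted (BFS exhausts all shorter strings without reaching an accepting state), and yxx is the lexicographically least accepting string of length 3.

yxx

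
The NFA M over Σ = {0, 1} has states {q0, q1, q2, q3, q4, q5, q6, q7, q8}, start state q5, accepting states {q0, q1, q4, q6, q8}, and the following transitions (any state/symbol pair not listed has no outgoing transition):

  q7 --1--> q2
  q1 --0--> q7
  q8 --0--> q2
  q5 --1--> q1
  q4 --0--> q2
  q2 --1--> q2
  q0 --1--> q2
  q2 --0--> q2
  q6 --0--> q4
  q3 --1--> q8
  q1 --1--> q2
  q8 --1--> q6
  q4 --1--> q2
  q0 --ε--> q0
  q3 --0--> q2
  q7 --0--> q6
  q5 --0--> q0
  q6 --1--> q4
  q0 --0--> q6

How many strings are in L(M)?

8

The useful subgraph on states {q0, q1, q4, q5, q6, q7} is acyclic, so L(M) is finite; the longest accepting path visits 5 useful states, giving maximum string length 4.
Counting accepting paths from q5 by length: 2 of length 1, 1 of length 2, 3 of length 3, 2 of length 4. Total 8.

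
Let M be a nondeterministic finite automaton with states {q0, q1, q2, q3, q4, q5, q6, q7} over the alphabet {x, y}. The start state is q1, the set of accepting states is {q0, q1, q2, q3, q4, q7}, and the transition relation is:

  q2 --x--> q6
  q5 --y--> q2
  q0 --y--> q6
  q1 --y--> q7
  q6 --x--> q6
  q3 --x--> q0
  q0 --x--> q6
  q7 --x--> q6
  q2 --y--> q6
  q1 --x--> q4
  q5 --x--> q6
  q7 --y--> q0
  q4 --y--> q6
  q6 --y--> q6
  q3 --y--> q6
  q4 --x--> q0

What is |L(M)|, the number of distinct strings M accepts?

The useful subgraph on states {q0, q1, q4, q7} is acyclic, so L(M) is finite; the longest accepting path visits 3 useful states, giving maximum string length 2.
Counting accepting paths from q1 by length: 1 of length 0, 2 of length 1, 2 of length 2. Total 5.

5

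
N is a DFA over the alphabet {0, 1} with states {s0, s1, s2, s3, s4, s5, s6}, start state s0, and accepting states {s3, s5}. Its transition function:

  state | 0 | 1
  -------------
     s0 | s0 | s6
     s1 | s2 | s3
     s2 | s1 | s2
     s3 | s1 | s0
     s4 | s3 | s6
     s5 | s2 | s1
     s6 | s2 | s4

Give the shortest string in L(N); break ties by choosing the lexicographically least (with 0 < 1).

A breadth-first search from s0 reaches an accepting state first via the path s0 → s6 → s4 → s3 on input 110.
No string of length < 3 is accepted (BFS exhausts all shorter strings without reaching an accepting state), and 110 is the lexicographically least accepting string of length 3.

110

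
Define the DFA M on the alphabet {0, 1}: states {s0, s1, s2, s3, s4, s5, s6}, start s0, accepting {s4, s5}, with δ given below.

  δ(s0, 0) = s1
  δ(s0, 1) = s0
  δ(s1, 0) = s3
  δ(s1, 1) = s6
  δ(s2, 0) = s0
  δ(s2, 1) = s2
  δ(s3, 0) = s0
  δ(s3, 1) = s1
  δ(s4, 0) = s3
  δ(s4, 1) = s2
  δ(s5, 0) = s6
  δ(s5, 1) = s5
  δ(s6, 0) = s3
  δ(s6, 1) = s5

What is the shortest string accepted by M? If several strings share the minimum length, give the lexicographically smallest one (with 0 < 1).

011

A breadth-first search from s0 reaches an accepting state first via the path s0 → s1 → s6 → s5 on input 011.
No string of length < 3 is accepted (BFS exhausts all shorter strings without reaching an accepting state), and 011 is the lexicographically least accepting string of length 3.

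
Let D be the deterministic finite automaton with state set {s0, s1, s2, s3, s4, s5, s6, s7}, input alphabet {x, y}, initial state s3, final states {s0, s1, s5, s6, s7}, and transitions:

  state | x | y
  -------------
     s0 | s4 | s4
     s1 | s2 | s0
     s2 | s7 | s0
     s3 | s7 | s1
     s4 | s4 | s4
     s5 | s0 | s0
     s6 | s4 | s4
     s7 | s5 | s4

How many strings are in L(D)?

11

The useful subgraph on states {s0, s1, s2, s3, s5, s7} is acyclic, so L(D) is finite; the longest accepting path visits 6 useful states, giving maximum string length 5.
Counting accepting paths from s3 by length: 2 of length 1, 2 of length 2, 4 of length 3, 1 of length 4, 2 of length 5. Total 11.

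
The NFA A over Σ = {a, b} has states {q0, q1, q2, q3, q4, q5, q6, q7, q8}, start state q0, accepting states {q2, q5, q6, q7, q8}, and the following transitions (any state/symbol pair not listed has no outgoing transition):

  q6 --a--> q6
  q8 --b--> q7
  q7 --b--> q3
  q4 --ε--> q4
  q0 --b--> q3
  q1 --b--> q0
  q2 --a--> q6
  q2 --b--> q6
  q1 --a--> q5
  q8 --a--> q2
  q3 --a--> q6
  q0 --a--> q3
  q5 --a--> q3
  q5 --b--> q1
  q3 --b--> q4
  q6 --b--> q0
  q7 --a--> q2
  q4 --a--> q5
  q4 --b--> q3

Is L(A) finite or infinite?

infinite

State q3 is reachable from the start and can reach an accepting state, and it lies on the cycle q3 → q4 → q3.
Traversing that cycle any number of times yields accepted strings of unbounded length, so the language is infinite.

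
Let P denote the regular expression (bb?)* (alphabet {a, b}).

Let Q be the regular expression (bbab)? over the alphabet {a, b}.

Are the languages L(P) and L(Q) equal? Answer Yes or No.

The string b is accepted by P but rejected by Q.
So L(P) ≠ L(Q).

No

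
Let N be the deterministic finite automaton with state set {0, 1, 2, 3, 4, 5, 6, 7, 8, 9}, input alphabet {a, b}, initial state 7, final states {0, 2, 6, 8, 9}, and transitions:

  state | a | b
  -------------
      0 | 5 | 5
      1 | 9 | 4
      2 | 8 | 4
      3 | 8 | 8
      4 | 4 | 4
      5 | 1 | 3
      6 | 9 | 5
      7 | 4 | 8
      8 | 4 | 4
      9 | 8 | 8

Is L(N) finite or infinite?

finite

The useful states (reachable from 7 and able to reach an accepting state) are {7, 8}.
Restricted to these states the transition graph has no cycle, so every accepting path has bounded length and L is finite.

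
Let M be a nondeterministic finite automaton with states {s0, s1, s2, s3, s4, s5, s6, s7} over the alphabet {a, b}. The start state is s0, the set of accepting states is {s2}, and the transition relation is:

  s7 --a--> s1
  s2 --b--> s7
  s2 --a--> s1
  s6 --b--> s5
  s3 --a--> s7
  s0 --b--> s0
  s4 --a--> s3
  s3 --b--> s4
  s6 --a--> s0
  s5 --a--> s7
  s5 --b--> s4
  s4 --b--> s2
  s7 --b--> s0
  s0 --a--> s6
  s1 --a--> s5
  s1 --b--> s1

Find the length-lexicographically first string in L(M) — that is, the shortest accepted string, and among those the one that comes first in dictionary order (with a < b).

A breadth-first search from s0 reaches an accepting state first via the path s0 → s6 → s5 → s4 → s2 on input abbb.
No string of length < 4 is accepted (BFS exhausts all shorter strings without reaching an accepting state), and abbb is the lexicographically least accepting string of length 4.

abbb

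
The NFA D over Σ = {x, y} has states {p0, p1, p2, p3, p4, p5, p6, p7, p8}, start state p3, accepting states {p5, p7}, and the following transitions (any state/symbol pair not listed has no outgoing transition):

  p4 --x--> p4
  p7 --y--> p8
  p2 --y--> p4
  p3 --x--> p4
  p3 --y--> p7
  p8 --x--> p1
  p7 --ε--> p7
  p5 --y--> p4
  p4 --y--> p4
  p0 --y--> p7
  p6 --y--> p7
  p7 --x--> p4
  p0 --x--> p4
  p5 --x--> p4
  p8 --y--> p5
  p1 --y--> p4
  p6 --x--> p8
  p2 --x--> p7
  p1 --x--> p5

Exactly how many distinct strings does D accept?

The useful subgraph on states {p1, p3, p5, p7, p8} is acyclic, so L(D) is finite; the longest accepting path visits 5 useful states, giving maximum string length 4.
Counting accepting paths from p3 by length: 1 of length 1, 1 of length 3, 1 of length 4. Total 3.

3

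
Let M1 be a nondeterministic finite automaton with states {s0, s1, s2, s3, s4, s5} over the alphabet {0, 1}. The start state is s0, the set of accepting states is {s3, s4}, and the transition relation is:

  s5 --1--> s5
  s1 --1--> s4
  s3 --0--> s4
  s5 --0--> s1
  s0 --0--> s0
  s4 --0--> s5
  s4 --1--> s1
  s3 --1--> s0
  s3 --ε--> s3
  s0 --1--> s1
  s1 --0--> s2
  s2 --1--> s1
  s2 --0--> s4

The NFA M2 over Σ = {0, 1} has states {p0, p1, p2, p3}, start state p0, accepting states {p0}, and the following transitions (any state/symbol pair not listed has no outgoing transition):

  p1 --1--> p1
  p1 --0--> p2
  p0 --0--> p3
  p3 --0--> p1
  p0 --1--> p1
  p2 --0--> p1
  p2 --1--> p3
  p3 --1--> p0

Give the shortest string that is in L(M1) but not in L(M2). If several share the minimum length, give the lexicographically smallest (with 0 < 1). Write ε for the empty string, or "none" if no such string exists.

The string 11 is accepted by M1 but not by M2.
No shorter string lies in the difference, and 11 is the lexicographically first length-2 string in L(M1) \ L(M2).

11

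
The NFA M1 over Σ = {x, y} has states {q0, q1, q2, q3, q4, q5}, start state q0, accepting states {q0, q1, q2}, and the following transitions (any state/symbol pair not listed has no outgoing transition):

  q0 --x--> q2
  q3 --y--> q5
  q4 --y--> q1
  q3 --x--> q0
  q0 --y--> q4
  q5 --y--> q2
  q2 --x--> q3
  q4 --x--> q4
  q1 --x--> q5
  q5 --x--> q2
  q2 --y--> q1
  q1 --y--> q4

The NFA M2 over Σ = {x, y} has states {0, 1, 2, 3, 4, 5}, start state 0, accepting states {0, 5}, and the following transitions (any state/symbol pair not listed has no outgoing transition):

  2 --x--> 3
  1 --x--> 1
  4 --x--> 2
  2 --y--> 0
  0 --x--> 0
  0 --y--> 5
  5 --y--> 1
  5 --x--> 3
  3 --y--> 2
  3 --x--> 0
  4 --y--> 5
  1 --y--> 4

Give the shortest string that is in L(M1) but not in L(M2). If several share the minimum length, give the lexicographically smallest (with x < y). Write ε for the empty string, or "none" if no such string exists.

yy

The string yy is accepted by M1 but not by M2.
No shorter string lies in the difference, and yy is the lexicographically first length-2 string in L(M1) \ L(M2).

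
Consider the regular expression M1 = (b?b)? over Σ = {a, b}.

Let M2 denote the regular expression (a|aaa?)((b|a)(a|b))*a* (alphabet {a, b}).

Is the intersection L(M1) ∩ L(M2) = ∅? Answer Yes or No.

Converting the expression M1 to a DFA (subset construction, then merging equivalent states) gives the minimal DFA with states {r0, r1, r2, r3}, start state r0, accepting states {r0, r2, r3} and transitions r0: a→r1, b→r2; r1: a→r1, b→r1; r2: a→r1, b→r3; r3: a→r1, b→r1.
Converting the expression M2 to a DFA (subset construction, then merging equivalent states) gives the minimal DFA with states {t0, t1, t2, t3, t4, t5, t6}, start state t0, accepting states {t1, t3, t5, t6} and transitions t0: a→t1, b→t2; t1: a→t3, b→t4; t2: a→t2, b→t2; t3: a→t3, b→t3; t4: a→t5, b→t5; t5: a→t6, b→t4; t6: a→t5, b→t5.
Exploring the product automaton M1 × M2 from the start pair (r0, t0), following both machines on each input symbol, reaches 9 state pairs: (r0, t0), (r1, t1), (r2, t2), (r1, t3), (r1, t4), (r1, t2), (r3, t2), (r1, t5), (r1, t6).
M1 accepts in {r0, r2, r3} and M2 accepts in {t1, t3, t5, t6}; no reachable pair has both components accepting, so no string drives both machines to acceptance simultaneously and L(M1) ∩ L(M2) = ∅.
So no string is accepted by both, and the intersection is empty.

Yes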